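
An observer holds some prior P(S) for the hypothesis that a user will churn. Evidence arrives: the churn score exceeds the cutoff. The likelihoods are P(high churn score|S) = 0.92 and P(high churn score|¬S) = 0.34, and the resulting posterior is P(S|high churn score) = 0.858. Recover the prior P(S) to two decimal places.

P(S) = 0.69

In odds form, posterior odds = prior odds × likelihood ratio, so prior odds = posterior odds ÷ LR.
Posterior odds = 0.858/(1−0.858) = 6.0423. LR = 0.92/0.34 = 2.7059.
Prior odds = 6.0423/2.7059 = 2.2330, so P(S) = 2.2330/(1+2.2330) ≈ 0.69.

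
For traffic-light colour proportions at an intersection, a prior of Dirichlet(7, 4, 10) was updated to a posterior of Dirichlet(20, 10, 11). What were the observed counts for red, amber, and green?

For a Dirichlet(α) prior with multinomial counts c, the posterior is Dirichlet(α + c) componentwise.
Counts are posterior − prior componentwise: 20−7=13, 10−4=6, 11−10=1.

counts (13, 6, 1)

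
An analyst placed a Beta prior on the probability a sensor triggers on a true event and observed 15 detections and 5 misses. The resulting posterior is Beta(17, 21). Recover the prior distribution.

Beta(2, 16)

A Beta(a, b) prior with s successes and f failures in binomial data gives a Beta(a+s, b+f) posterior.
So a = 17 − 15 = 2 and b = 21 − 5 = 16.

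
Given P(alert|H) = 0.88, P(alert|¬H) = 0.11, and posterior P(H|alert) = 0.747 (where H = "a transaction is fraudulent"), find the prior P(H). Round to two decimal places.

In odds form, posterior odds = prior odds × likelihood ratio, so prior odds = posterior odds ÷ LR.
Posterior odds = 0.747/(1−0.747) = 2.9526. LR = 0.88/0.11 = 8.0000.
Prior odds = 2.9526/8.0000 = 0.3691, so P(H) = 0.3691/(1+0.3691) ≈ 0.27.

P(H) = 0.27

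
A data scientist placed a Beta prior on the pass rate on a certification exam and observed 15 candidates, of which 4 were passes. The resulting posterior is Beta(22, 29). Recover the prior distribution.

Beta(18, 18)

A Beta(α, β) prior with s successes and f failures in binomial data gives a Beta(α+s, β+f) posterior.
So α = 22 − 4 = 18 and β = 29 − 11 = 18.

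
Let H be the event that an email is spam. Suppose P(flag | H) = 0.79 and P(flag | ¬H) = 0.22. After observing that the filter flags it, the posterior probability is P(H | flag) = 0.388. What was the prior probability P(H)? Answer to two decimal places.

In odds form, posterior odds = prior odds × likelihood ratio, so prior odds = posterior odds ÷ LR.
Posterior odds = 0.388/(1−0.388) = 0.6340. LR = 0.79/0.22 = 3.5909.
Prior odds = 0.6340/3.5909 = 0.1766, so P(H) = 0.1766/(1+0.1766) ≈ 0.15.

P(H) = 0.15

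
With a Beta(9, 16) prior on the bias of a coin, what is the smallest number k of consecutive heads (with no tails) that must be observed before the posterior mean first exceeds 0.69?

After k heads and 0 tails the posterior is Beta(9+k, 16), with mean (9+k)/(9+16+k).
Set (9+k)/(25+k) > 0.69 and solve: k > (0.69·25 − 9)/(1 − 0.69) = 26.613.
The smallest integer exceeding 26.613 is 27.

k = 27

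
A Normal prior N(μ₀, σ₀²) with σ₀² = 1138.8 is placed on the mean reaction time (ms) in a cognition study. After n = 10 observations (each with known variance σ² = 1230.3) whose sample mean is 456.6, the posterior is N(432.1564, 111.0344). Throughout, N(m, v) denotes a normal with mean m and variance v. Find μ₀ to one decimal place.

μ₀ = 205.9

With known observation variance, the Normal–Normal posterior has precision τ_n = τ₀ + n/σ² and mean μ_n = (τ₀μ₀ + (n/σ²)x̄)/τ_n.
Here τ₀ = 1/1138.8 = 0.000878 and τ_data = 10/1230.3 = 0.008128, so τ_n = 0.009006.
Rearranging for μ₀: μ₀ = (μ_n·τ_n − τ_data·x̄)/τ₀ = (432.1564·0.009006 − 0.008128·456.6) / 0.000878 = 0.180756/0.000878 ≈ 205.9.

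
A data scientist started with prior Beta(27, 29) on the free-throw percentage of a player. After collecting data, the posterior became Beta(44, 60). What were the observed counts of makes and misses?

17 makes and 31 misses

Under Beta–binomial conjugacy the posterior parameters are (a+s, b+f).
Match parameters: s=44−27=17, f=60−29=31.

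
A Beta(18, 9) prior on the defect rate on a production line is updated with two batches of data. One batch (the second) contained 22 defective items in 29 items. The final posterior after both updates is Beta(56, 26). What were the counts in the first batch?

Sequential conjugate updates are equivalent to a single update on the pooled data, so total successes = posterior α − prior α and total failures = posterior β − prior β.
Total across both batches: 56−18=38 defective items, 26−9=17 good items.
Subtract the second batch: 38−22=16 defective items and 17−7=10 good items.

16 defective items and 10 good items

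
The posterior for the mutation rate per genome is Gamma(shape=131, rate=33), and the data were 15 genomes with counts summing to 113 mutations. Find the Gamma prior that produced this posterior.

Gamma–Poisson conjugacy: posterior shape = α + Σxᵢ, posterior rate = β + n.
So α = 131 − 113 = 18 and β = 33 − 15 = 18.

Gamma(shape=18, rate=18)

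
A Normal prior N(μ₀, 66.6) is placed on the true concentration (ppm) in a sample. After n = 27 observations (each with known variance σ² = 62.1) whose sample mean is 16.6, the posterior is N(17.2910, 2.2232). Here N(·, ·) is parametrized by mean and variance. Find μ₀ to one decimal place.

μ₀ = 37.3

The posterior mean is a precision-weighted average: μ_n = (τ₀μ₀ + τ_data·x̄)/(τ₀+τ_data), with τ₀=1/σ₀² and τ_data=n/σ².
Here τ₀ = 1/66.6 = 0.015015 and τ_data = 27/62.1 = 0.434783, so τ_n = 0.449798.
Rearranging for μ₀: μ₀ = (μ_n·τ_n − τ_data·x̄)/τ₀ = (17.2910·0.449798 − 0.434783·16.6) / 0.015015 = 0.560059/0.015015 ≈ 37.3.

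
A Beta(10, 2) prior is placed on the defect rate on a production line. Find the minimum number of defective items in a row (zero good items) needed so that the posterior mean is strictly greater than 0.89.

k = 7

After k defective items and 0 good items the posterior is Beta(10+k, 2), with mean (10+k)/(10+2+k).
Set (10+k)/(12+k) > 0.89 and solve: k > (0.89·12 − 10)/(1 − 0.89) = 6.182.
The smallest integer exceeding 6.182 is 7, and checking k=7: (17)/(19) = 0.8947 > 0.89.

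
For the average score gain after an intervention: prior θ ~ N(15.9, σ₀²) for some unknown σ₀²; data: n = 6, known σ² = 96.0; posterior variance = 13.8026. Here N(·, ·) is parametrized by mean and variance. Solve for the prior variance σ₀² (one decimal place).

σ₀² = 100.5

Posterior precision equals prior precision plus data precision: 1/σ_n² = 1/σ₀² + n/σ².
So 1/σ₀² = 1/13.8026 − 6/96.0 = 0.072450 − 0.062500 = 0.009950.
Hence σ₀² = 1/0.009950 ≈ 100.5.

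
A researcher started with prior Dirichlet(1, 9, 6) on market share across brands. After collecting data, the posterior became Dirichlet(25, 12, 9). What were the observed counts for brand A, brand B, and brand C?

For a Dirichlet(α) prior with multinomial counts c, the posterior is Dirichlet(α + c) componentwise.
Counts are posterior − prior componentwise: 25−1=24, 12−9=3, 9−6=3.

counts (24, 3, 3)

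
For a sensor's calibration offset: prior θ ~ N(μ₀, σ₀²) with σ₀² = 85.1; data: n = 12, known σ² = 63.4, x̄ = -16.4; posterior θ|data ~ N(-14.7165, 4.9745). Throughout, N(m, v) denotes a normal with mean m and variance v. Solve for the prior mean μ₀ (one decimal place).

μ₀ = 12.4

The posterior mean is a precision-weighted average: μ_n = (τ₀μ₀ + τ_data·x̄)/(τ₀+τ_data), with τ₀=1/σ₀² and τ_data=n/σ².
Here τ₀ = 1/85.1 = 0.011751 and τ_data = 12/63.4 = 0.189274, so τ_n = 0.201025.
Rearranging for μ₀: μ₀ = (μ_n·τ_n − τ_data·x̄)/τ₀ = (-14.7165·0.201025 − 0.189274·-16.4) / 0.011751 = 0.145709/0.011751 ≈ 12.4.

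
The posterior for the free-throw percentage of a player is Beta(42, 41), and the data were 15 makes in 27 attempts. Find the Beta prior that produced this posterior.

A Beta(α, β) prior with s successes and f failures in binomial data gives a Beta(α+s, β+f) posterior.
So α = 42 − 15 = 27 and β = 41 − 12 = 29.

Beta(27, 29)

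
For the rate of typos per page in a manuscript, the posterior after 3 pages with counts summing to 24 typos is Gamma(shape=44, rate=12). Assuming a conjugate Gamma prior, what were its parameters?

Gamma(shape=20, rate=9)

Gamma–Poisson conjugacy: posterior shape = α + Σxᵢ, posterior rate = β + n.
So α = 44 − 24 = 20 and β = 12 − 3 = 9.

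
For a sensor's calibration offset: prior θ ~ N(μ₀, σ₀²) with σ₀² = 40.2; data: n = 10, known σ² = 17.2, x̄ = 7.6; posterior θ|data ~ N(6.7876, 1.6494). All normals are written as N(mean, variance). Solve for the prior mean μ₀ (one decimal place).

μ₀ = -12.2

With known observation variance, the Normal–Normal posterior has precision τ_n = τ₀ + n/σ² and mean μ_n = (τ₀μ₀ + (n/σ²)x̄)/τ_n.
Here τ₀ = 1/40.2 = 0.024876 and τ_data = 10/17.2 = 0.581395, so τ_n = 0.606271.
Rearranging for μ₀: μ₀ = (μ_n·τ_n − τ_data·x̄)/τ₀ = (6.7876·0.606271 − 0.581395·7.6) / 0.024876 = -0.303477/0.024876 ≈ -12.2.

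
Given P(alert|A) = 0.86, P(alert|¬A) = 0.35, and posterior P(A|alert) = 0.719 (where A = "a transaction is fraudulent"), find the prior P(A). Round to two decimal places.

P(A) = 0.51

Bayes' rule in odds form gives O(A|E) = O(A)·[P(E|A)/P(E|¬A)], hence O(A) = O(A|E)/LR.
Posterior odds = 0.719/(1−0.719) = 2.5587. LR = 0.86/0.35 = 2.4571.
Prior odds = 2.5587/2.4571 = 1.0413, so P(A) = 1.0413/(1+1.0413) ≈ 0.51.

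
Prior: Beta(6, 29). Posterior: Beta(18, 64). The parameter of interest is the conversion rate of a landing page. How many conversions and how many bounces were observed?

Under Beta–binomial conjugacy the posterior parameters are (α+s, β+f).
So s = 18 − 6 = 12 and f = 64 − 29 = 35.

12 conversions and 35 bounces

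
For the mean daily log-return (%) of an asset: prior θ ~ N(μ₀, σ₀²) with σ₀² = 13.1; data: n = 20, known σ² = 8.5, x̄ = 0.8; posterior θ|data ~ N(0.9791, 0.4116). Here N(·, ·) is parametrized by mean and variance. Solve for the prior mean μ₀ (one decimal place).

μ₀ = 6.5

With known observation variance, the Normal–Normal posterior has precision τ_n = τ₀ + n/σ² and mean μ_n = (τ₀μ₀ + (n/σ²)x̄)/τ_n.
Here τ₀ = 1/13.1 = 0.076336 and τ_data = 20/8.5 = 2.352941, so τ_n = 2.429277.
Rearranging for μ₀: μ₀ = (μ_n·τ_n − τ_data·x̄)/τ₀ = (0.9791·2.429277 − 2.352941·0.8) / 0.076336 = 0.496152/0.076336 ≈ 6.5.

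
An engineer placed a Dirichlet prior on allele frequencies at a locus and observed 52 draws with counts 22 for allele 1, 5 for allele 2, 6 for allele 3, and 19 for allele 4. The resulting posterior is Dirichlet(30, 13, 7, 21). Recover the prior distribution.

Dirichlet(8, 8, 1, 2)

For a Dirichlet(α) prior with multinomial counts c, the posterior is Dirichlet(α + c) componentwise.
Subtract each count from the matching posterior parameter: 30−22=8, 13−5=8, 7−6=1, 21−19=2.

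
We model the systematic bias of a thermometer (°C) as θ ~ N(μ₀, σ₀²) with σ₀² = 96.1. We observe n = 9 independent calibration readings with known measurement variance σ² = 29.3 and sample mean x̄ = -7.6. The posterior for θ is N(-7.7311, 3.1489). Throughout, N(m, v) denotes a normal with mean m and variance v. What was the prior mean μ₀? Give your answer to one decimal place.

With known observation variance, the Normal–Normal posterior has precision τ_n = τ₀ + n/σ² and mean μ_n = (τ₀μ₀ + (n/σ²)x̄)/τ_n.
Here τ₀ = 1/96.1 = 0.010406 and τ_data = 9/29.3 = 0.307167, so τ_n = 0.317573.
Rearranging for μ₀: μ₀ = (μ_n·τ_n − τ_data·x̄)/τ₀ = (-7.7311·0.317573 − 0.307167·-7.6) / 0.010406 = -0.120719/0.010406 ≈ -11.6.

μ₀ = -11.6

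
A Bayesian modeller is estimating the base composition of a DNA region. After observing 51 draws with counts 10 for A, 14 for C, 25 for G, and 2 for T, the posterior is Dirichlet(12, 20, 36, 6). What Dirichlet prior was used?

For a Dirichlet(α) prior with multinomial counts c, the posterior is Dirichlet(α + c) componentwise.
Subtract each count from the matching posterior parameter: 12−10=2, 20−14=6, 36−25=11, 6−2=4.

Dirichlet(2, 6, 11, 4)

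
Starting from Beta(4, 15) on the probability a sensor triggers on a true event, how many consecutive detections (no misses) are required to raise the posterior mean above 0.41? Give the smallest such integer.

k = 7

After k detections and 0 misses the posterior is Beta(4+k, 15), with mean (4+k)/(4+15+k).
Set (4+k)/(19+k) > 0.41 and solve: k > (0.41·19 − 4)/(1 − 0.41) = 6.424.
The smallest integer exceeding 6.424 is 7, and checking k=7: (11)/(26) = 0.4231 > 0.41.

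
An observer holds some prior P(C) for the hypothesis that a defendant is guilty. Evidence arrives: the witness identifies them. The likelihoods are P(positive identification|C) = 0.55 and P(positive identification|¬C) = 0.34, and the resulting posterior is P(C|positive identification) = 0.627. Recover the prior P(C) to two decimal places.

Bayes' rule in odds form gives O(C|E) = O(C)·[P(E|C)/P(E|¬C)], hence O(C) = O(C|E)/LR.
Posterior odds = 0.627/(1−0.627) = 1.6810. LR = 0.55/0.34 = 1.6176.
Prior odds = 1.6810/1.6176 = 1.0392, so P(C) = 1.0392/(1+1.0392) ≈ 0.51.

P(C) = 0.51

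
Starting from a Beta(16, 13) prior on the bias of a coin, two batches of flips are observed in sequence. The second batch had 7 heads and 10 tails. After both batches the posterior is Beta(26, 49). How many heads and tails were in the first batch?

3 heads and 26 tails

Sequential conjugate updates are equivalent to a single update on the pooled data, so total successes = posterior α − prior α and total failures = posterior β − prior β.
Total across both batches: 26−16=10 heads, 49−13=36 tails.
Subtract the second batch: 10−7=3 heads and 36−10=26 tails.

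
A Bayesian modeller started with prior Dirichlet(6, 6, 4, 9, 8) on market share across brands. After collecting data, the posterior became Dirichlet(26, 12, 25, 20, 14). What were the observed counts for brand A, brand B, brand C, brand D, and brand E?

For a Dirichlet(α) prior with multinomial counts c, the posterior is Dirichlet(α + c) componentwise.
Counts are posterior − prior componentwise: 26−6=20, 12−6=6, 25−4=21, 20−9=11, 14−8=6.

counts (20, 6, 21, 11, 6)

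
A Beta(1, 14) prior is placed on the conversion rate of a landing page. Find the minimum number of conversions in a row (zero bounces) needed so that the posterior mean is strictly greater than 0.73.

After k conversions and 0 bounces the posterior is Beta(1+k, 14), with mean (1+k)/(1+14+k).
Set (1+k)/(15+k) > 0.73 and solve: k > (0.73·15 − 1)/(1 − 0.73) = 36.852.
The smallest integer exceeding 36.852 is 37.

k = 37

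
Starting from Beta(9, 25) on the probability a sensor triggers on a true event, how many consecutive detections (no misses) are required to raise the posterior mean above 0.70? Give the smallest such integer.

After k detections and 0 misses the posterior is Beta(9+k, 25), with mean (9+k)/(9+25+k).
Set (9+k)/(34+k) > 0.70 and solve: k > (0.70·34 − 9)/(1 − 0.70) = 49.333.
The smallest integer exceeding 49.333 is 50.

k = 50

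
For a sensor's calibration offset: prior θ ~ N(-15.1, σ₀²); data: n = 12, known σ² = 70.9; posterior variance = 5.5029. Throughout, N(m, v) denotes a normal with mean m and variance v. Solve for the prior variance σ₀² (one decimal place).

For the Normal–Normal model with known σ², precisions add: τ_n = τ₀ + n/σ².
So 1/σ₀² = 1/5.5029 − 12/70.9 = 0.181722 − 0.169252 = 0.012470.
Hence σ₀² = 1/0.012470 ≈ 80.2.

σ₀² = 80.2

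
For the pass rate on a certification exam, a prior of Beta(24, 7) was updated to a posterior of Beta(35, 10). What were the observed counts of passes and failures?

Under Beta–binomial conjugacy the posterior parameters are (a+s, b+f).
Match parameters: s=35−24=11, f=10−7=3.

11 passes and 3 failures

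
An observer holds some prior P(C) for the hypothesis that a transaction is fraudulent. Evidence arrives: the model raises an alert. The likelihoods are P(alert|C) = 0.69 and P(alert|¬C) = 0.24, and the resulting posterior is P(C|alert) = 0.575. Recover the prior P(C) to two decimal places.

Bayes' rule in odds form gives O(C|E) = O(C)·[P(E|C)/P(E|¬C)], hence O(C) = O(C|E)/LR.
Posterior odds = 0.575/(1−0.575) = 1.3529. LR = 0.69/0.24 = 2.8750.
Prior odds = 1.3529/2.8750 = 0.4706, so P(C) = 0.4706/(1+0.4706) ≈ 0.32.

P(C) = 0.32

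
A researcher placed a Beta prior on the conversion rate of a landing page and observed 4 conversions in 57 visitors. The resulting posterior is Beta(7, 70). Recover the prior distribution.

Beta(3, 17)

A Beta(a, b) prior with s successes and f failures in binomial data gives a Beta(a+s, b+f) posterior.
So a = 7 − 4 = 3 and b = 70 − 53 = 17.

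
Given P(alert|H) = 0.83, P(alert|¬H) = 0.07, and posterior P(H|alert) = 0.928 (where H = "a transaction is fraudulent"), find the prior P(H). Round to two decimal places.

P(H) = 0.52

Bayes' rule in odds form gives O(H|E) = O(H)·[P(E|H)/P(E|¬H)], hence O(H) = O(H|E)/LR.
Posterior odds = 0.928/(1−0.928) = 12.8889. LR = 0.83/0.07 = 11.8571.
Prior odds = 12.8889/11.8571 = 1.0870, so P(H) = 1.0870/(1+1.0870) ≈ 0.52.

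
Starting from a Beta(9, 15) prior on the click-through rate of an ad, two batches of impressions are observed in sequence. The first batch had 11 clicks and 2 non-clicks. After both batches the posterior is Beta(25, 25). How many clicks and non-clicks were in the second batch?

5 clicks and 8 non-clicks

Sequential conjugate updates are equivalent to a single update on the pooled data, so total successes = posterior α − prior α and total failures = posterior β − prior β.
Total across both batches: 25−9=16 clicks, 25−15=10 non-clicks.
Subtract the first batch: 16−11=5 clicks and 10−2=8 non-clicks.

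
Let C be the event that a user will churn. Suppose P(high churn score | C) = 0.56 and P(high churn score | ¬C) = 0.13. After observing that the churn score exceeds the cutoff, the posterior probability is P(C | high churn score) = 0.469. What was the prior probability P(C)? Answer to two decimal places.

In odds form, posterior odds = prior odds × likelihood ratio, so prior odds = posterior odds ÷ LR.
Posterior odds = 0.469/(1−0.469) = 0.8832. LR = 0.56/0.13 = 4.3077.
Prior odds = 0.8832/4.3077 = 0.2050, so P(C) = 0.2050/(1+0.2050) ≈ 0.17.

P(C) = 0.17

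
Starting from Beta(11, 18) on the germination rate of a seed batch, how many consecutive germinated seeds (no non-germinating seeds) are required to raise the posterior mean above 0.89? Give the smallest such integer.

After k germinated seeds and 0 non-germinating seeds the posterior is Beta(11+k, 18), with mean (11+k)/(11+18+k).
Set (11+k)/(29+k) > 0.89 and solve: k > (0.89·29 − 11)/(1 − 0.89) = 134.636.
The smallest integer exceeding 134.636 is 135, and checking k=135: (146)/(164) = 0.8902 > 0.89.

k = 135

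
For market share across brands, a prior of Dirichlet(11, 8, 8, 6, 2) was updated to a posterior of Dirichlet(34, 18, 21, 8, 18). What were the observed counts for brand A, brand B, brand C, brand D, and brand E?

For a Dirichlet(α) prior with multinomial counts c, the posterior is Dirichlet(α + c) componentwise.
Counts are posterior − prior componentwise: 34−11=23, 18−8=10, 21−8=13, 8−6=2, 18−2=16.

counts (23, 10, 13, 2, 16)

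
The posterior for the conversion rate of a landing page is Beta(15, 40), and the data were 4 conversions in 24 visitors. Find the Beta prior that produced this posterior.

Beta(11, 20)

Under Beta–binomial conjugacy the posterior parameters are (α+s, β+f).
So α = 15 − 4 = 11 and β = 40 − 20 = 20.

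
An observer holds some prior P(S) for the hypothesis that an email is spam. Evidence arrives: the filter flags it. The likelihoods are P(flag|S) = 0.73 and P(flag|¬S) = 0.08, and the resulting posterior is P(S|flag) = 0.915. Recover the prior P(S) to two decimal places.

Bayes' rule in odds form gives O(S|E) = O(S)·[P(E|S)/P(E|¬S)], hence O(S) = O(S|E)/LR.
Posterior odds = 0.915/(1−0.915) = 10.7647. LR = 0.73/0.08 = 9.1250.
Prior odds = 10.7647/9.1250 = 1.1797, so P(S) = 1.1797/(1+1.1797) ≈ 0.54.

P(S) = 0.54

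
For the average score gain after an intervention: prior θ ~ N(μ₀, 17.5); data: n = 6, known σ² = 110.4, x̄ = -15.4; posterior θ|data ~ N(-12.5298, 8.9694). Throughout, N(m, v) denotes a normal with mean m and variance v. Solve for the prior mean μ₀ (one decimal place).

μ₀ = -9.8

With known observation variance, the Normal–Normal posterior has precision τ_n = τ₀ + n/σ² and mean μ_n = (τ₀μ₀ + (n/σ²)x̄)/τ_n.
Here τ₀ = 1/17.5 = 0.057143 and τ_data = 6/110.4 = 0.054348, so τ_n = 0.111491.
Rearranging for μ₀: μ₀ = (μ_n·τ_n − τ_data·x̄)/τ₀ = (-12.5298·0.111491 − 0.054348·-15.4) / 0.057143 = -0.560001/0.057143 ≈ -9.8.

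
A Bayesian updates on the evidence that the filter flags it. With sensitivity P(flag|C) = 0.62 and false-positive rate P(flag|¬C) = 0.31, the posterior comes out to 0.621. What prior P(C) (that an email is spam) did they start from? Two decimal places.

P(C) = 0.45

Bayes' rule in odds form gives O(C|E) = O(C)·[P(E|C)/P(E|¬C)], hence O(C) = O(C|E)/LR.
Posterior odds = 0.621/(1−0.621) = 1.6385. LR = 0.62/0.31 = 2.0000.
Prior odds = 1.6385/2.0000 = 0.8193, so P(C) = 0.8193/(1+0.8193) ≈ 0.45.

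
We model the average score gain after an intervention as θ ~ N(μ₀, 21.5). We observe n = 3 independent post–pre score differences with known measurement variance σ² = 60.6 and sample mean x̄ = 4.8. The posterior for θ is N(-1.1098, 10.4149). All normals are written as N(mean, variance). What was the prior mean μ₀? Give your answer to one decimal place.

The posterior mean is a precision-weighted average: μ_n = (τ₀μ₀ + τ_data·x̄)/(τ₀+τ_data), with τ₀=1/σ₀² and τ_data=n/σ².
Here τ₀ = 1/21.5 = 0.046512 and τ_data = 3/60.6 = 0.049505, so τ_n = 0.096017.
Rearranging for μ₀: μ₀ = (μ_n·τ_n − τ_data·x̄)/τ₀ = (-1.1098·0.096017 − 0.049505·4.8) / 0.046512 = -0.344184/0.046512 ≈ -7.4.

μ₀ = -7.4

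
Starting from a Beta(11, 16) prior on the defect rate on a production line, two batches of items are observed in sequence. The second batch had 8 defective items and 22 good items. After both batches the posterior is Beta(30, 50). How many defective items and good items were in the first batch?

11 defective items and 12 good items

Sequential conjugate updates are equivalent to a single update on the pooled data, so total successes = posterior α − prior α and total failures = posterior β − prior β.
Total across both batches: 30−11=19 defective items, 50−16=34 good items.
Subtract the second batch: 19−8=11 defective items and 34−22=12 good items.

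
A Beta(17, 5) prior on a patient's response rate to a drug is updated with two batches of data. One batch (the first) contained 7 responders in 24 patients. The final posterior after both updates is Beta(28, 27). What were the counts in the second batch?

4 responders and 5 non-responders

Sequential conjugate updates are equivalent to a single update on the pooled data, so total successes = posterior α − prior α and total failures = posterior β − prior β.
Total across both batches: 28−17=11 responders, 27−5=22 non-responders.
Subtract the first batch: 11−7=4 responders and 22−17=5 non-responders.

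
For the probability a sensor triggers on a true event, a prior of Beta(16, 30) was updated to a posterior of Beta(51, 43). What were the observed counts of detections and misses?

35 detections and 13 misses

A Beta(α, β) prior with s successes and f failures in binomial data gives a Beta(α+s, β+f) posterior.
Match parameters: s=51−16=35, f=43−30=13.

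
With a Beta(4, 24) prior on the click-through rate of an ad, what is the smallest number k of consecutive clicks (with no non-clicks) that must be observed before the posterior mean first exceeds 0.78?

k = 82

After k clicks and 0 non-clicks the posterior is Beta(4+k, 24), with mean (4+k)/(4+24+k).
Set (4+k)/(28+k) > 0.78 and solve: k > (0.78·28 − 4)/(1 − 0.78) = 81.091.
The smallest integer exceeding 81.091 is 82.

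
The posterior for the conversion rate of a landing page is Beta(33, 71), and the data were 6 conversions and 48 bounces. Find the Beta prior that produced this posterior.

A Beta(a, b) prior with s successes and f failures in binomial data gives a Beta(a+s, b+f) posterior.
So a = 33 − 6 = 27 and b = 71 − 48 = 23.

Beta(27, 23)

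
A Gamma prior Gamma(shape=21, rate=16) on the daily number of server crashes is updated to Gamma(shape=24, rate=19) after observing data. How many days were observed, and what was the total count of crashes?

n = 3 days with total 3 crashes

A Gamma(α, β) prior (rate parametrization) on a Poisson rate with n observations summing to S gives posterior Gamma(α+S, β+n).
Matching: Σxᵢ = 24 − 21 = 3 and n = 19 − 16 = 3.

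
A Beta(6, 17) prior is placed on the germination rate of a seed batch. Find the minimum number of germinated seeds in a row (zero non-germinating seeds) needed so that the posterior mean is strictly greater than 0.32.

After k germinated seeds and 0 non-germinating seeds the posterior is Beta(6+k, 17), with mean (6+k)/(6+17+k).
Set (6+k)/(23+k) > 0.32 and solve: k > (0.32·23 − 6)/(1 − 0.32) = 2.000.
The smallest integer exceeding 2.000 is 3, and checking k=3: (9)/(26) = 0.3462 > 0.32.

k = 3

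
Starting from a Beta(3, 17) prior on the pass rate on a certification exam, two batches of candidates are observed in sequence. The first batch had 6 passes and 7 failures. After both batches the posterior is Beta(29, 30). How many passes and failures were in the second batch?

20 passes and 6 failures

Sequential conjugate updates are equivalent to a single update on the pooled data, so total successes = posterior α − prior α and total failures = posterior β − prior β.
Total across both batches: 29−3=26 passes, 30−17=13 failures.
Subtract the first batch: 26−6=20 passes and 13−7=6 failures.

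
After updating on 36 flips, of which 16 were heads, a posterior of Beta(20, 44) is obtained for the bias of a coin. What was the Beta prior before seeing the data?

Beta(4, 24)

Under Beta–binomial conjugacy the posterior parameters are (a+s, b+f).
Subtract the data counts: 20−16=4, 44−20=24.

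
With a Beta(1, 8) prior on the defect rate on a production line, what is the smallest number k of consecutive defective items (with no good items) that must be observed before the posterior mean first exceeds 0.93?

k = 106

After k defective items and 0 good items the posterior is Beta(1+k, 8), with mean (1+k)/(1+8+k).
Set (1+k)/(9+k) > 0.93 and solve: k > (0.93·9 − 1)/(1 − 0.93) = 105.286.
The smallest integer exceeding 105.286 is 106.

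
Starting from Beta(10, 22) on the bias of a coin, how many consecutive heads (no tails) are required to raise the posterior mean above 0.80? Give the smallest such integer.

k = 79

After k heads and 0 tails the posterior is Beta(10+k, 22), with mean (10+k)/(10+22+k).
Set (10+k)/(32+k) > 0.80 and solve: k > (0.80·32 − 10)/(1 − 0.80) = 78.000.
The smallest integer exceeding 78.000 is 79, and checking k=79: (89)/(111) = 0.8018 > 0.80.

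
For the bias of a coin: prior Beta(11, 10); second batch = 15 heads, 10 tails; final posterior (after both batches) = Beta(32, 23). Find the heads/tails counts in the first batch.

6 heads and 3 tails

Because Beta–binomial updating is additive in the counts, the combined data contributed (α_post−α_prior, β_post−β_prior) successes and failures.
Total across both batches: 32−11=21 heads, 23−10=13 tails.
Subtract the second batch: 21−15=6 heads and 13−10=3 tails.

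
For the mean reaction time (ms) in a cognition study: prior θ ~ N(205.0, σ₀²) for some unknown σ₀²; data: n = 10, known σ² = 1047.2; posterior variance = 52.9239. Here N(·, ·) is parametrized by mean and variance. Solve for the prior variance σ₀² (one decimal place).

Posterior precision equals prior precision plus data precision: 1/σ_n² = 1/σ₀² + n/σ².
So 1/σ₀² = 1/52.9239 − 10/1047.2 = 0.018895 − 0.009549 = 0.009346.
Hence σ₀² = 1/0.009346 ≈ 107.0.

σ₀² = 107.0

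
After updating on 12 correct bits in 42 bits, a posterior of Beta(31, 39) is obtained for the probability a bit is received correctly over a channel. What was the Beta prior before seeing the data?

Beta(19, 9)

A Beta(α, β) prior with s successes and f failures in binomial data gives a Beta(α+s, β+f) posterior.
Subtract the data counts: 31−12=19, 39−30=9.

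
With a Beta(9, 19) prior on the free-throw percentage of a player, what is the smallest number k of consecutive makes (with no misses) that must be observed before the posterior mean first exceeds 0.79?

k = 63

After k makes and 0 misses the posterior is Beta(9+k, 19), with mean (9+k)/(9+19+k).
Set (9+k)/(28+k) > 0.79 and solve: k > (0.79·28 − 9)/(1 − 0.79) = 62.476.
The smallest integer exceeding 62.476 is 63, and checking k=63: (72)/(91) = 0.7912 > 0.79.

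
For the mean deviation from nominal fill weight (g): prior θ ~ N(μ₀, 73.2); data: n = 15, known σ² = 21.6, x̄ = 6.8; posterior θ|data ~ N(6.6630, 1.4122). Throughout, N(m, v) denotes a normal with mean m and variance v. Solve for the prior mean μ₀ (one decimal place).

With known observation variance, the Normal–Normal posterior has precision τ_n = τ₀ + n/σ² and mean μ_n = (τ₀μ₀ + (n/σ²)x̄)/τ_n.
Here τ₀ = 1/73.2 = 0.013661 and τ_data = 15/21.6 = 0.694444, so τ_n = 0.708105.
Rearranging for μ₀: μ₀ = (μ_n·τ_n − τ_data·x̄)/τ₀ = (6.6630·0.708105 − 0.694444·6.8) / 0.013661 = -0.004116/0.013661 ≈ -0.3.

μ₀ = -0.3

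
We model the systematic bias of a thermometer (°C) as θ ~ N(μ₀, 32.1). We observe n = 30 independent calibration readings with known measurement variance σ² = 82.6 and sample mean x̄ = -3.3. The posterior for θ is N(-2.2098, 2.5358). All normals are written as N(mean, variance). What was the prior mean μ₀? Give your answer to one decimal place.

The posterior mean is a precision-weighted average: μ_n = (τ₀μ₀ + τ_data·x̄)/(τ₀+τ_data), with τ₀=1/σ₀² and τ_data=n/σ².
Here τ₀ = 1/32.1 = 0.031153 and τ_data = 30/82.6 = 0.363196, so τ_n = 0.394349.
Rearranging for μ₀: μ₀ = (μ_n·τ_n − τ_data·x̄)/τ₀ = (-2.2098·0.394349 − 0.363196·-3.3) / 0.031153 = 0.327114/0.031153 ≈ 10.5.

μ₀ = 10.5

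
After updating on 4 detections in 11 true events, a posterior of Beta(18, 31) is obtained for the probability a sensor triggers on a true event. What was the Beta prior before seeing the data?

Beta(14, 24)

A Beta(α, β) prior with s successes and f failures in binomial data gives a Beta(α+s, β+f) posterior.
Subtract the data counts: 18−4=14, 31−7=24.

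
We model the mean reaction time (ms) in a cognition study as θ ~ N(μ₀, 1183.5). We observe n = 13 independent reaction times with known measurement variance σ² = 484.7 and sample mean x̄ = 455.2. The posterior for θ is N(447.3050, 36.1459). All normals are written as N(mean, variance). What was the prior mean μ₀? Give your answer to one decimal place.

μ₀ = 196.7

The posterior mean is a precision-weighted average: μ_n = (τ₀μ₀ + τ_data·x̄)/(τ₀+τ_data), with τ₀=1/σ₀² and τ_data=n/σ².
Here τ₀ = 1/1183.5 = 0.000845 and τ_data = 13/484.7 = 0.026821, so τ_n = 0.027666.
Rearranging for μ₀: μ₀ = (μ_n·τ_n − τ_data·x̄)/τ₀ = (447.3050·0.027666 − 0.026821·455.2) / 0.000845 = 0.166221/0.000845 ≈ 196.7.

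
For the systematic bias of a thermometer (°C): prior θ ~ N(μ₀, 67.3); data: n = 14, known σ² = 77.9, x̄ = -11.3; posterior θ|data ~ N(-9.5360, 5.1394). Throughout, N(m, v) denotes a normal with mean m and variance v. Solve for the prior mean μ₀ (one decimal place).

μ₀ = 11.8

With known observation variance, the Normal–Normal posterior has precision τ_n = τ₀ + n/σ² and mean μ_n = (τ₀μ₀ + (n/σ²)x̄)/τ_n.
Here τ₀ = 1/67.3 = 0.014859 and τ_data = 14/77.9 = 0.179718, so τ_n = 0.194577.
Rearranging for μ₀: μ₀ = (μ_n·τ_n − τ_data·x̄)/τ₀ = (-9.5360·0.194577 − 0.179718·-11.3) / 0.014859 = 0.175327/0.014859 ≈ 11.8.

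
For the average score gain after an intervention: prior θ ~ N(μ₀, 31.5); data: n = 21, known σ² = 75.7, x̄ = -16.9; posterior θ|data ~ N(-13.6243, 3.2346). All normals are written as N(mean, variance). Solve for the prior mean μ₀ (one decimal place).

With known observation variance, the Normal–Normal posterior has precision τ_n = τ₀ + n/σ² and mean μ_n = (τ₀μ₀ + (n/σ²)x̄)/τ_n.
Here τ₀ = 1/31.5 = 0.031746 and τ_data = 21/75.7 = 0.277411, so τ_n = 0.309157.
Rearranging for μ₀: μ₀ = (μ_n·τ_n − τ_data·x̄)/τ₀ = (-13.6243·0.309157 − 0.277411·-16.9) / 0.031746 = 0.476198/0.031746 ≈ 15.0.

μ₀ = 15.0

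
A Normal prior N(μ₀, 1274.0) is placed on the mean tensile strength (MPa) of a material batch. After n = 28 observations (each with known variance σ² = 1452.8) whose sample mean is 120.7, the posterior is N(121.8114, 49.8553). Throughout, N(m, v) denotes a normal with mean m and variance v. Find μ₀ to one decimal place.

μ₀ = 149.1

With known observation variance, the Normal–Normal posterior has precision τ_n = τ₀ + n/σ² and mean μ_n = (τ₀μ₀ + (n/σ²)x̄)/τ_n.
Here τ₀ = 1/1274.0 = 0.000785 and τ_data = 28/1452.8 = 0.019273, so τ_n = 0.020058.
Rearranging for μ₀: μ₀ = (μ_n·τ_n − τ_data·x̄)/τ₀ = (121.8114·0.020058 − 0.019273·120.7) / 0.000785 = 0.117042/0.000785 ≈ 149.1.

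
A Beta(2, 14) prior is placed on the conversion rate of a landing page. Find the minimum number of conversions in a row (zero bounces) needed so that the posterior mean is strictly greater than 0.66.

After k conversions and 0 bounces the posterior is Beta(2+k, 14), with mean (2+k)/(2+14+k).
Set (2+k)/(16+k) > 0.66 and solve: k > (0.66·16 − 2)/(1 − 0.66) = 25.176.
The smallest integer exceeding 25.176 is 26, and checking k=26: (28)/(42) = 0.6667 > 0.66.

k = 26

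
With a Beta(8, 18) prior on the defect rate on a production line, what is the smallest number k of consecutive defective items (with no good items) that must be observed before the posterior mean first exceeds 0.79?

k = 60

After k defective items and 0 good items the posterior is Beta(8+k, 18), with mean (8+k)/(8+18+k).
Set (8+k)/(26+k) > 0.79 and solve: k > (0.79·26 − 8)/(1 − 0.79) = 59.714.
The smallest integer exceeding 59.714 is 60.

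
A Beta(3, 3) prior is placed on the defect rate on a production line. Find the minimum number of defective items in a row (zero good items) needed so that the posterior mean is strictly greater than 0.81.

After k defective items and 0 good items the posterior is Beta(3+k, 3), with mean (3+k)/(3+3+k).
Set (3+k)/(6+k) > 0.81 and solve: k > (0.81·6 − 3)/(1 − 0.81) = 9.789.
The smallest integer exceeding 9.789 is 10.

k = 10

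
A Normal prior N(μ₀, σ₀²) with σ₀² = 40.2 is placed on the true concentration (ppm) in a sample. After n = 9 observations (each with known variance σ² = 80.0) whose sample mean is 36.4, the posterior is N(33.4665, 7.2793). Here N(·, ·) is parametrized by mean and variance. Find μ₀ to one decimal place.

The posterior mean is a precision-weighted average: μ_n = (τ₀μ₀ + τ_data·x̄)/(τ₀+τ_data), with τ₀=1/σ₀² and τ_data=n/σ².
Here τ₀ = 1/40.2 = 0.024876 and τ_data = 9/80.0 = 0.112500, so τ_n = 0.137376.
Rearranging for μ₀: μ₀ = (μ_n·τ_n − τ_data·x̄)/τ₀ = (33.4665·0.137376 − 0.112500·36.4) / 0.024876 = 0.502494/0.024876 ≈ 20.2.

μ₀ = 20.2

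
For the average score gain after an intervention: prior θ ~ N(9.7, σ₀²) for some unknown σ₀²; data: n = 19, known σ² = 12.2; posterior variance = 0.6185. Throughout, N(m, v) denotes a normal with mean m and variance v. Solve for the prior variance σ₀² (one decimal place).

Posterior precision equals prior precision plus data precision: 1/σ_n² = 1/σ₀² + n/σ².
So 1/σ₀² = 1/0.6185 − 19/12.2 = 1.616815 − 1.557377 = 0.059438.
Hence σ₀² = 1/0.059438 ≈ 16.8.

σ₀² = 16.8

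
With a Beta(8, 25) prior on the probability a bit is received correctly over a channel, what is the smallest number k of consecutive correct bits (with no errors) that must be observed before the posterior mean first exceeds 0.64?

After k correct bits and 0 errors the posterior is Beta(8+k, 25), with mean (8+k)/(8+25+k).
Set (8+k)/(33+k) > 0.64 and solve: k > (0.64·33 − 8)/(1 − 0.64) = 36.444.
The smallest integer exceeding 36.444 is 37, and checking k=37: (45)/(70) = 0.6429 > 0.64.

k = 37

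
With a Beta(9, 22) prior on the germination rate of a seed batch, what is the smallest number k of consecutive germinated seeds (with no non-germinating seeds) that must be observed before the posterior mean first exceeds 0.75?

k = 58

After k germinated seeds and 0 non-germinating seeds the posterior is Beta(9+k, 22), with mean (9+k)/(9+22+k).
Set (9+k)/(31+k) > 0.75 and solve: k > (0.75·31 − 9)/(1 − 0.75) = 57.000.
The smallest integer exceeding 57.000 is 58.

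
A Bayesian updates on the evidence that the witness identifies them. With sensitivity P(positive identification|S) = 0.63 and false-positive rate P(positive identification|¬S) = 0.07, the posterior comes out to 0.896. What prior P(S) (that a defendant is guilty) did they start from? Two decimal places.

P(S) = 0.49

Bayes' rule in odds form gives O(S|E) = O(S)·[P(E|S)/P(E|¬S)], hence O(S) = O(S|E)/LR.
Posterior odds = 0.896/(1−0.896) = 8.6154. LR = 0.63/0.07 = 9.0000.
Prior odds = 8.6154/9.0000 = 0.9573, so P(S) = 0.9573/(1+0.9573) ≈ 0.49.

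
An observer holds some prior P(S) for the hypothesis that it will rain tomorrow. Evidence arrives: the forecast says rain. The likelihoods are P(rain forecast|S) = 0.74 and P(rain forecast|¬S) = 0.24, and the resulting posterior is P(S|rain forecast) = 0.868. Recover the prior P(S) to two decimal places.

P(S) = 0.68

In odds form, posterior odds = prior odds × likelihood ratio, so prior odds = posterior odds ÷ LR.
Posterior odds = 0.868/(1−0.868) = 6.5758. LR = 0.74/0.24 = 3.0833.
Prior odds = 6.5758/3.0833 = 2.1327, so P(S) = 2.1327/(1+2.1327) ≈ 0.68.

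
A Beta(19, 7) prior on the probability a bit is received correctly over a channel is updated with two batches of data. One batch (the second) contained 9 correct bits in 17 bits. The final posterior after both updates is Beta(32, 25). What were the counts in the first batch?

4 correct bits and 10 errors

Because Beta–binomial updating is additive in the counts, the combined data contributed (α_post−α_prior, β_post−β_prior) successes and failures.
Total across both batches: 32−19=13 correct bits, 25−7=18 errors.
Subtract the second batch: 13−9=4 correct bits and 18−8=10 errors.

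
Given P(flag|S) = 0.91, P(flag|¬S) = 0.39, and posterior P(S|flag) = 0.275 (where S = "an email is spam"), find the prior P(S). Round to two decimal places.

Bayes' rule in odds form gives O(S|E) = O(S)·[P(E|S)/P(E|¬S)], hence O(S) = O(S|E)/LR.
Posterior odds = 0.275/(1−0.275) = 0.3793. LR = 0.91/0.39 = 2.3333.
Prior odds = 0.3793/2.3333 = 0.1626, so P(S) = 0.1626/(1+0.1626) ≈ 0.14.

P(S) = 0.14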